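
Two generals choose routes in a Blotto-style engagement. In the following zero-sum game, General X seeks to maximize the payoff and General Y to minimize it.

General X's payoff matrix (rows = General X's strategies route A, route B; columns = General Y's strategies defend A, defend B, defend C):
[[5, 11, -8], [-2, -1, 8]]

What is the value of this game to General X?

Column defend B is strictly dominated by defend A for General Y (it gives General X more in every row).
The remaining 2×2 game on (route A, route B) × (defend A, defend C) has no saddle point. Let General X play route A with probability p; indifference gives 5p − 2(1−p) = −8p + 8(1−p), so p = 10/23.
Similarly General Y's optimal q on defend A is 16/23, and the value is 5·(16/23) + (-8)·(7/23) = 24/23.

24/23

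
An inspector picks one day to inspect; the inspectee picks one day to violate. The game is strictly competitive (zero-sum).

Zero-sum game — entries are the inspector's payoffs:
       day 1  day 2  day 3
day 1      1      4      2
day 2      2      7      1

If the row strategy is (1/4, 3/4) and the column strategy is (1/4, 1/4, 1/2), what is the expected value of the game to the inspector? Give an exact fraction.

Against (1/4, 1/4, 1/2), each row's expected payoff is day 1: 9/4; day 2: 11/4.
Taking the (1/4, 3/4)-weighted average: (1/4)·(9/4) + (3/4)·(11/4) = 21/8.

21/8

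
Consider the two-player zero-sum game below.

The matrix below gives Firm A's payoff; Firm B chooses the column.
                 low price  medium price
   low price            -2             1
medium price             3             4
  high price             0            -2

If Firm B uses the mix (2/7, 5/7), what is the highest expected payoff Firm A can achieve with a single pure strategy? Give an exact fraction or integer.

26/7

low price: (-2)·(2/7) + (1)·(5/7) = 1/7.
medium price: (3)·(2/7) + (4)·(5/7) = 26/7.
high price: (0)·(2/7) + (-2)·(5/7) = -10/7.
The best pure response is medium price with expected payoff 26/7.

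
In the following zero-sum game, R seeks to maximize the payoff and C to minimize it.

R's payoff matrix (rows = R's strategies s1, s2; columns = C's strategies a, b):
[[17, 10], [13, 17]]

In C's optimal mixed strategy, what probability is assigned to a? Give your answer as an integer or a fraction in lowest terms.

Row minima are 10 and 13, so R's maximin is 13; column maxima are 17 and 17, so C's minimax is 17. These differ, so the equilibrium is in mixed strategies.
Let C play a with probability q. R is indifferent when 17q + 10(1−q) = 13q + 17(1−q), giving q = 7/11.

7/11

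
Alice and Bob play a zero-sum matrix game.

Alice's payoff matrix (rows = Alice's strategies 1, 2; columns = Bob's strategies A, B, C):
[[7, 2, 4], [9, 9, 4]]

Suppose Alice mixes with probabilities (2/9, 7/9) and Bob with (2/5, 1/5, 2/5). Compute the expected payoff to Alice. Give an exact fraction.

293/45

Against (2/5, 1/5, 2/5), each row's expected payoff is 1: 24/5; 2: 7.
Taking the (2/9, 7/9)-weighted average: (2/9)·(24/5) + (7/9)·(7) = 293/45.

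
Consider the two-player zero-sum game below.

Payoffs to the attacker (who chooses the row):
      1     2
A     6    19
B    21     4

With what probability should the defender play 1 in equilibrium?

1/2

Row minima are 6 and 4, so the attacker's maximin is 6; column maxima are 21 and 19, so the defender's minimax is 19. These differ, so the equilibrium is in mixed strategies.
Let the defender play 1 with probability q. The attacker is indifferent when 6q + 19(1−q) = 21q + 4(1−q), giving q = 1/2.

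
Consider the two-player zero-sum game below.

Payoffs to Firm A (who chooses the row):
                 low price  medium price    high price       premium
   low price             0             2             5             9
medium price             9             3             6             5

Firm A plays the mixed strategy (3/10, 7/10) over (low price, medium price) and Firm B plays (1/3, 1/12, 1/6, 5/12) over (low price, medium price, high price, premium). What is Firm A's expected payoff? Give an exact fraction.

703/120

Against (1/3, 1/12, 1/6, 5/12), each row's expected payoff is low price: 19/4; medium price: 19/3.
Taking the (3/10, 7/10)-weighted average: (3/10)·(19/4) + (7/10)·(19/3) = 703/120.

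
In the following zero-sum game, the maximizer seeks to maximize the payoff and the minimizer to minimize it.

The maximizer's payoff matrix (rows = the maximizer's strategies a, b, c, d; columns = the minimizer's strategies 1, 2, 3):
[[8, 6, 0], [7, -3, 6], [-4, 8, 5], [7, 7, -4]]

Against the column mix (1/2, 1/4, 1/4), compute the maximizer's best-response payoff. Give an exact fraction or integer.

a: (8)·(1/2) + (6)·(1/4) + (0)·(1/4) = 11/2.
b: (7)·(1/2) + (-3)·(1/4) + (6)·(1/4) = 17/4.
c: (-4)·(1/2) + (8)·(1/4) + (5)·(1/4) = 5/4.
d: (7)·(1/2) + (7)·(1/4) + (-4)·(1/4) = 17/4.
The best pure response is a with expected payoff 11/2.

11/2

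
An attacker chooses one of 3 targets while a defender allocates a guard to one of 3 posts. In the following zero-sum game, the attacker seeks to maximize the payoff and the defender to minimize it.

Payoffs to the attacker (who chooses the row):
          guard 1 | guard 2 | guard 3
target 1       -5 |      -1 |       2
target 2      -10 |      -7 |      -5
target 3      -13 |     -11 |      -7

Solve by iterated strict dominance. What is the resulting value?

Row target 3 is strictly dominated by row target 1 (-5>-13, -1>-11, 2>-7); eliminate target 3.
Column guard 3 is strictly dominated by guard 1 for the defender (-5<2, -10<-5); eliminate guard 3.
Row target 2 is strictly dominated by row target 1 (-5>-10, -1>-7); eliminate target 2.
Column guard 2 is strictly dominated by guard 1 for the defender (-5<-1); eliminate guard 2.
Only (target 1, guard 1) remains, with payoff -5.

-5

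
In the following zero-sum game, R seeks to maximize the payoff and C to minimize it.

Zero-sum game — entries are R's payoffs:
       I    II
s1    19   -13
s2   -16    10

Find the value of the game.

-9/29

Row minima are -13 and -16, so R's maximin is -13; column maxima are 19 and 10, so C's minimax is 10. These differ, so the equilibrium is in mixed strategies.
Let R play s1 with probability p. C is indifferent when 19p − 16(1−p) = −13p + 10(1−p), giving p = 13/29.
Let C play I with probability q. R is indifferent when 19q − 13(1−q) = −16q + 10(1−q), giving q = 23/58.
The value is 19·(23/58) + (-13)·(35/58) = -9/29.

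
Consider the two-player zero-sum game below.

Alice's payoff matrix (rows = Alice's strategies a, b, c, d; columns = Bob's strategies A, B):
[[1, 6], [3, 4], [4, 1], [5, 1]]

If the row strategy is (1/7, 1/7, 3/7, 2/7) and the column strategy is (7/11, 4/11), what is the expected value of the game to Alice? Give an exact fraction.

Against (7/11, 4/11), each row's expected payoff is a: 31/11; b: 37/11; c: 32/11; d: 39/11.
Taking the (1/7, 1/7, 3/7, 2/7)-weighted average: (1/7)·(31/11) + (1/7)·(37/11) + (3/7)·(32/11) + (2/7)·(39/11) = 22/7.

22/7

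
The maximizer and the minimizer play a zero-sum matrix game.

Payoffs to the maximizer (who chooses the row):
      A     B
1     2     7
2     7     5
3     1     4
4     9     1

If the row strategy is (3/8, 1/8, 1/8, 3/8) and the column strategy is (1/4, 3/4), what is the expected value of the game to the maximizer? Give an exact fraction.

Against (1/4, 3/4), each row's expected payoff is 1: 23/4; 2: 11/2; 3: 13/4; 4: 3.
Taking the (3/8, 1/8, 1/8, 3/8)-weighted average: (3/8)·(23/4) + (1/8)·(11/2) + (1/8)·(13/4) + (3/8)·(3) = 35/8.

35/8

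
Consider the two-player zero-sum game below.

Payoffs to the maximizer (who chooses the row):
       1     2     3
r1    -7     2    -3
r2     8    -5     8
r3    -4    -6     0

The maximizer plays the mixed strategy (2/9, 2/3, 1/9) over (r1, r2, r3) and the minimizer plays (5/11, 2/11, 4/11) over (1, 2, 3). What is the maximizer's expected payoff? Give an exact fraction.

254/99

Against (5/11, 2/11, 4/11), each row's expected payoff is r1: -43/11; r2: 62/11; r3: -32/11.
Taking the (2/9, 2/3, 1/9)-weighted average: (2/9)·(-43/11) + (2/3)·(62/11) + (1/9)·(-32/11) = 254/99.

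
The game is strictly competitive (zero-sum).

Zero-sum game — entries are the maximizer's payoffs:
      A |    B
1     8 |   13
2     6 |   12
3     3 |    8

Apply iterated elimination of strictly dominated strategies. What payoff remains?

8

Row 3 is strictly dominated by row 1 (8>3, 13>8); eliminate 3.
Row 2 is strictly dominated by row 1 (8>6, 13>12); eliminate 2.
Column B is strictly dominated by A for the minimizer (8<13); eliminate B.
Only (1, A) remains, with payoff 8.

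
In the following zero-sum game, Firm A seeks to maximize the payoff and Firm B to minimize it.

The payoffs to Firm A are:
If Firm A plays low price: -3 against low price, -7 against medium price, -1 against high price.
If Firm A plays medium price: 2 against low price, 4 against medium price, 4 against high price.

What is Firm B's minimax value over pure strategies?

2

The worst case (largest entry) in each column is low price: 2, medium price: 4, high price: 4.
The best (smallest) of these is 2.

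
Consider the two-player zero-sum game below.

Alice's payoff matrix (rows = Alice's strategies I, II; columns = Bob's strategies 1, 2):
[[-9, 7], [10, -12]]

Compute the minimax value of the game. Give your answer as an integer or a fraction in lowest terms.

-1

Row minima are -9 and -12, so Alice's maximin is -9; column maxima are 10 and 7, so Bob's minimax is 7. These differ, so the equilibrium is in mixed strategies.
Let Alice play I with probability p. Bob is indifferent when −9p + 10(1−p) = 7p − 12(1−p), giving p = 11/19.
Let Bob play 1 with probability q. Alice is indifferent when −9q + 7(1−q) = 10q − 12(1−q), giving q = 1/2.
The value is -9·(1/2) + (7)·(1/2) = -1.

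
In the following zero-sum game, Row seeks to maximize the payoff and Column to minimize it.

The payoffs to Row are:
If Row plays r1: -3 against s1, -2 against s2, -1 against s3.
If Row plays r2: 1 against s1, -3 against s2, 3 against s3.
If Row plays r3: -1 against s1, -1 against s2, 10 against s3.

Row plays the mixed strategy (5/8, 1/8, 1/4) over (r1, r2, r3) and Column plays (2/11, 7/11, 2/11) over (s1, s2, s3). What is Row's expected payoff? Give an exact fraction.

-101/88

Against (2/11, 7/11, 2/11), each row's expected payoff is r1: -2; r2: -13/11; r3: 1.
Taking the (5/8, 1/8, 1/4)-weighted average: (5/8)·(-2) + (1/8)·(-13/11) + (1/4)·(1) = -101/88.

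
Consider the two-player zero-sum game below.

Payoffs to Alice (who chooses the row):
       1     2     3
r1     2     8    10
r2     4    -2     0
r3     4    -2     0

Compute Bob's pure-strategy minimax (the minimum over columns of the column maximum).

4

The worst case (largest entry) in each column is 1: 4, 2: 8, 3: 10.
The best (smallest) of these is 4.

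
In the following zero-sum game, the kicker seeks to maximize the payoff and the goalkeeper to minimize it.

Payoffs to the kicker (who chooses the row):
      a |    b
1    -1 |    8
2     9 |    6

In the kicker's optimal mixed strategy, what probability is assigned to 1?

Row minima are -1 and 6, so the kicker's maximin is 6; column maxima are 9 and 8, so the goalkeeper's minimax is 8. These differ, so the equilibrium is in mixed strategies.
Let the kicker play 1 with probability p. The goalkeeper is indifferent when −p + 9(1−p) = 8p + 6(1−p), giving p = 1/4.

1/4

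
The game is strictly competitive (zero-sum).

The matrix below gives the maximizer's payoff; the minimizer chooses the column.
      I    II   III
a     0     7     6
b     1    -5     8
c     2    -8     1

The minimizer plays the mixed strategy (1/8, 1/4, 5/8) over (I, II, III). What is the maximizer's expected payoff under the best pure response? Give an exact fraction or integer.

11/2

a: (0)·(1/8) + (7)·(1/4) + (6)·(5/8) = 11/2.
b: (1)·(1/8) + (-5)·(1/4) + (8)·(5/8) = 31/8.
c: (2)·(1/8) + (-8)·(1/4) + (1)·(5/8) = -9/8.
The best pure response is a with expected payoff 11/2.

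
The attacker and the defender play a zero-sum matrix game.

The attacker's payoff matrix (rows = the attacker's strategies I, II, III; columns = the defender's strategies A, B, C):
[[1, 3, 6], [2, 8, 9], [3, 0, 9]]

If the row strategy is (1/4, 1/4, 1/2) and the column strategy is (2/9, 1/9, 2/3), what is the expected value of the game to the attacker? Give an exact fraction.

Against (2/9, 1/9, 2/3), each row's expected payoff is I: 41/9; II: 22/3; III: 20/3.
Taking the (1/4, 1/4, 1/2)-weighted average: (1/4)·(41/9) + (1/4)·(22/3) + (1/2)·(20/3) = 227/36.

227/36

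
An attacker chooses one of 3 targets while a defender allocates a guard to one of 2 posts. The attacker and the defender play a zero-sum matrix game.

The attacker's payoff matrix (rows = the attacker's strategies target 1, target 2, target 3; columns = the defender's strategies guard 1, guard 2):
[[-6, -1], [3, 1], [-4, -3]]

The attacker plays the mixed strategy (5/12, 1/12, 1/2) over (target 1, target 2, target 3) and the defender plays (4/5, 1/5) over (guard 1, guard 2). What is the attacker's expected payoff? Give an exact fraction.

-113/30

Against (4/5, 1/5), each row's expected payoff is target 1: -5; target 2: 13/5; target 3: -19/5.
Taking the (5/12, 1/12, 1/2)-weighted average: (5/12)·(-5) + (1/12)·(13/5) + (1/2)·(-19/5) = -113/30.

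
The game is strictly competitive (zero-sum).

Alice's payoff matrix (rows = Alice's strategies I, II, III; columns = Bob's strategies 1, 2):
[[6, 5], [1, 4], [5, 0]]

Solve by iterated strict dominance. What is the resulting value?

5

Row III is strictly dominated by row I (6>5, 5>0); eliminate III.
Row II is strictly dominated by row I (6>1, 5>4); eliminate II.
Column 1 is strictly dominated by 2 for Bob (5<6); eliminate 1.
Only (I, 2) remains, with payoff 5.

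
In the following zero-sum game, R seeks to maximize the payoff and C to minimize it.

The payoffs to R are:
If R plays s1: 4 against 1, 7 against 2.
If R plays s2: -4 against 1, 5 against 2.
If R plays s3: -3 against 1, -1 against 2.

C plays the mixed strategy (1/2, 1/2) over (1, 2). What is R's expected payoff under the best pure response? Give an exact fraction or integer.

11/2

s1: (4)·(1/2) + (7)·(1/2) = 11/2.
s2: (-4)·(1/2) + (5)·(1/2) = 1/2.
s3: (-3)·(1/2) + (-1)·(1/2) = -2.
The best pure response is s1 with expected payoff 11/2.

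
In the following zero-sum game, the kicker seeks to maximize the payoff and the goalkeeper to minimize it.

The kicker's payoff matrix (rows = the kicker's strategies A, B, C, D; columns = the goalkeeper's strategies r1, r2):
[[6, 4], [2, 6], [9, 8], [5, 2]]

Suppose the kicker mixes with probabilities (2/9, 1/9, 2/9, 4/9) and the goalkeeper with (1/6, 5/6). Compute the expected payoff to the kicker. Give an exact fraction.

121/27

Against (1/6, 5/6), each row's expected payoff is A: 13/3; B: 16/3; C: 49/6; D: 5/2.
Taking the (2/9, 1/9, 2/9, 4/9)-weighted average: (2/9)·(13/3) + (1/9)·(16/3) + (2/9)·(49/6) + (4/9)·(5/2) = 121/27.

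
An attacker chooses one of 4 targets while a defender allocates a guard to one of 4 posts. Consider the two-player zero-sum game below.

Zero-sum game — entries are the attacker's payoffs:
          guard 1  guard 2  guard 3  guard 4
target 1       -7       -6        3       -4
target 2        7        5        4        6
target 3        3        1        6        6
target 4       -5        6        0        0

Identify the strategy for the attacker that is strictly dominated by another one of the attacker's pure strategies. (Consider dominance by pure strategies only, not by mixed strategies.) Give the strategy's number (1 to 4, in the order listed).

Compare target 1 with target 2: 7 > -7, 5 > -6, 4 > 3, 6 > -4.
So target 2 strictly dominates target 1 for the attacker; target 1 is strictly dominated.

1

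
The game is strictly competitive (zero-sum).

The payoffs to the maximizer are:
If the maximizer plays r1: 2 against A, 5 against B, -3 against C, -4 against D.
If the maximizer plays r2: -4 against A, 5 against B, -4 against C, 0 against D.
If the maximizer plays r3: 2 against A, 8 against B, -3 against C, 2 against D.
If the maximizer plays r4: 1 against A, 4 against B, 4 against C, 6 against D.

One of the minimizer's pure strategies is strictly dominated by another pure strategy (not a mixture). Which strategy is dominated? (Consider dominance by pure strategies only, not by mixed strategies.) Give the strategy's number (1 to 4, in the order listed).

2

The minimizer prefers columns that give the maximizer less. Compare B with A: 2 < 5, -4 < 5, 2 < 8, 1 < 4.
So A strictly dominates B for the minimizer; B is strictly dominated.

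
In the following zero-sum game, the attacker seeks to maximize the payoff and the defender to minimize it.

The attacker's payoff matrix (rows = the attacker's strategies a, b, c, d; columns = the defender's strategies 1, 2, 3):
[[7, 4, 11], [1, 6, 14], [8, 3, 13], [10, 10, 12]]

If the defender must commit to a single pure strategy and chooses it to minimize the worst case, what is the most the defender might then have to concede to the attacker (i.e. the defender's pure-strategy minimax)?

10

The worst case (largest entry) in each column is 1: 10, 2: 10, 3: 14.
The best (smallest) of these is 10.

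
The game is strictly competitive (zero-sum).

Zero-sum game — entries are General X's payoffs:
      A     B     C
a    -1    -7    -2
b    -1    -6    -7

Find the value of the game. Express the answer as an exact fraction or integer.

Column A is strictly dominated by B for General Y (it gives General X more in every row).
The remaining 2×2 game on (a, b) × (B, C) has no saddle point. Let General X play a with probability p; indifference gives −7p − 6(1−p) = −2p − 7(1−p), so p = 1/6.
Similarly General Y's optimal q on B is 5/6, and the value is -7·(5/6) + (-2)·(1/6) = -37/6.

-37/6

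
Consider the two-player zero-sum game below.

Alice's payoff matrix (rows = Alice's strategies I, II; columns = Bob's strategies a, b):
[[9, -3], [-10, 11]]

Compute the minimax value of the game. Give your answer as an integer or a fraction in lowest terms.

23/11

Row minima are -3 and -10, so Alice's maximin is -3; column maxima are 9 and 11, so Bob's minimax is 9. These differ, so the equilibrium is in mixed strategies.
Let Alice play I with probability p. Bob is indifferent when 9p − 10(1−p) = −3p + 11(1−p), giving p = 7/11.
Let Bob play a with probability q. Alice is indifferent when 9q − 3(1−q) = −10q + 11(1−q), giving q = 14/33.
The value is 9·(14/33) + (-3)·(19/33) = 23/11.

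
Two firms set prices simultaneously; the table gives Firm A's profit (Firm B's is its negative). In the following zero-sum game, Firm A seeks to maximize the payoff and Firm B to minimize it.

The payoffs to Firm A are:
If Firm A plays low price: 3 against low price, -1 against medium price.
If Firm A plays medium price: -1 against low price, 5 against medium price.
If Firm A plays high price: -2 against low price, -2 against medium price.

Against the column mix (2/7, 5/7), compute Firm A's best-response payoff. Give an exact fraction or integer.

low price: (3)·(2/7) + (-1)·(5/7) = 1/7.
medium price: (-1)·(2/7) + (5)·(5/7) = 23/7.
high price: (-2)·(2/7) + (-2)·(5/7) = -2.
The best pure response is medium price with expected payoff 23/7.

23/7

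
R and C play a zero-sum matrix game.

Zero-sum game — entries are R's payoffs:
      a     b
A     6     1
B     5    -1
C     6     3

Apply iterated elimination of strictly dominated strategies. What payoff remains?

3

Row B is strictly dominated by row A (6>5, 1>-1); eliminate B.
Column a is strictly dominated by b for C (1<6, 3<6); eliminate a.
Row A is strictly dominated by row C (3>1); eliminate A.
Only (C, b) remains, with payoff 3.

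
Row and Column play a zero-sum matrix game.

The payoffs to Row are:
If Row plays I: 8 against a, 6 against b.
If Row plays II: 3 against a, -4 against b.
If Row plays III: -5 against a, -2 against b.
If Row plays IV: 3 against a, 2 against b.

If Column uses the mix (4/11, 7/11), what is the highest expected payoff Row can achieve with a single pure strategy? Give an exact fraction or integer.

74/11

I: (8)·(4/11) + (6)·(7/11) = 74/11.
II: (3)·(4/11) + (-4)·(7/11) = -16/11.
III: (-5)·(4/11) + (-2)·(7/11) = -34/11.
IV: (3)·(4/11) + (2)·(7/11) = 26/11.
The best pure response is I with expected payoff 74/11.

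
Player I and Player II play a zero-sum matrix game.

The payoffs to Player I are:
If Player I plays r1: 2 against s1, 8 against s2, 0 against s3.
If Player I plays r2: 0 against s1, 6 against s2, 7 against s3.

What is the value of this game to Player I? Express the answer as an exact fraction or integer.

14/9

Column s2 is strictly dominated by s1 for Player II (it gives Player I more in every row).
The remaining 2×2 game on (r1, r2) × (s1, s3) has no saddle point. Let Player I play r1 with probability p; indifference gives 2p = 7(1−p), so p = 7/9.
Similarly Player II's optimal q on s1 is 7/9, and the value is 2·(7/9) + (0)·(2/9) = 14/9.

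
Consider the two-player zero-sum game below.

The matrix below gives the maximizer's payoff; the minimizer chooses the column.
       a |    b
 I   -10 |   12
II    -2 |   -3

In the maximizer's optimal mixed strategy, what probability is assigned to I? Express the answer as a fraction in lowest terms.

Row minima are -10 and -3, so the maximizer's maximin is -3; column maxima are -2 and 12, so the minimizer's minimax is -2. These differ, so the equilibrium is in mixed strategies.
Let the maximizer play I with probability p. The minimizer is indifferent when −10p − 2(1−p) = 12p − 3(1−p), giving p = 1/23.

1/23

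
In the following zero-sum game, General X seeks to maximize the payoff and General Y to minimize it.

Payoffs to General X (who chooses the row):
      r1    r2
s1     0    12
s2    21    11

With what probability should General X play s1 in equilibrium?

5/11

Row minima are 0 and 11, so General X's maximin is 11; column maxima are 21 and 12, so General Y's minimax is 12. These differ, so the equilibrium is in mixed strategies.
Let General X play s1 with probability p. General Y is indifferent when 21(1−p) = 12p + 11(1−p), giving p = 5/11.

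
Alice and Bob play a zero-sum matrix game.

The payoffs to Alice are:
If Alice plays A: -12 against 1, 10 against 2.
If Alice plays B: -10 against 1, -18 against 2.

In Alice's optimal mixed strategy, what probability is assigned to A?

4/15

Row minima are -12 and -18, so Alice's maximin is -12; column maxima are -10 and 10, so Bob's minimax is -10. These differ, so the equilibrium is in mixed strategies.
Let Alice play A with probability p. Bob is indifferent when −12p − 10(1−p) = 10p − 18(1−p), giving p = 4/15.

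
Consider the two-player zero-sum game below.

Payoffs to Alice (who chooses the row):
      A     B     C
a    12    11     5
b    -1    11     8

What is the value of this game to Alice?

Column B is strictly dominated by C for Bob (it gives Alice more in every row).
The remaining 2×2 game on (a, b) × (A, C) has no saddle point. Let Alice play a with probability p; indifference gives 12p − (1−p) = 5p + 8(1−p), so p = 9/16.
Similarly Bob's optimal q on A is 3/16, and the value is 12·(3/16) + (5)·(13/16) = 101/16.

101/16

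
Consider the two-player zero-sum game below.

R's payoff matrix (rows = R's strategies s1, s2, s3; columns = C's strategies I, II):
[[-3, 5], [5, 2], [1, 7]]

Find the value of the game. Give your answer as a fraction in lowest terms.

Row s1 is strictly dominated by row s3, so R never plays it.
The remaining 2×2 game on (s2, s3) × (I, II) has no saddle point. Let R play s2 with probability p; indifference gives 5p + (1−p) = 2p + 7(1−p), so p = 2/3.
Similarly C's optimal q on I is 5/9, and the value is 5·(5/9) + (2)·(4/9) = 11/3.

11/3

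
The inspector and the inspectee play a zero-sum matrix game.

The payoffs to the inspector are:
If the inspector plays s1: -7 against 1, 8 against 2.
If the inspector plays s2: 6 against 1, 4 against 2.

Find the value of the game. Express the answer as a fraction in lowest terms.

Row minima are -7 and 4, so the inspector's maximin is 4; column maxima are 6 and 8, so the inspectee's minimax is 6. These differ, so the equilibrium is in mixed strategies.
Let the inspector play s1 with probability p. The inspectee is indifferent when −7p + 6(1−p) = 8p + 4(1−p), giving p = 2/17.
Let the inspectee play 1 with probability q. The inspector is indifferent when −7q + 8(1−q) = 6q + 4(1−q), giving q = 4/17.
The value is -7·(4/17) + (8)·(13/17) = 76/17.

76/17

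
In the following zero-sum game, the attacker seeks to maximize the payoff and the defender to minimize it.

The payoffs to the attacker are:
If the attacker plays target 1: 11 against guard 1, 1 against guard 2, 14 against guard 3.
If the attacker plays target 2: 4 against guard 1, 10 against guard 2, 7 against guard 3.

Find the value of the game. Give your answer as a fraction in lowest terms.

53/8

Column guard 3 is strictly dominated by guard 1 for the defender (it gives the attacker more in every row).
The remaining 2×2 game on (target 1, target 2) × (guard 1, guard 2) has no saddle point. Let the attacker play target 1 with probability p; indifference gives 11p + 4(1−p) = p + 10(1−p), so p = 3/8.
Similarly the defender's optimal q on guard 1 is 9/16, and the value is 11·(9/16) + (1)·(7/16) = 53/8.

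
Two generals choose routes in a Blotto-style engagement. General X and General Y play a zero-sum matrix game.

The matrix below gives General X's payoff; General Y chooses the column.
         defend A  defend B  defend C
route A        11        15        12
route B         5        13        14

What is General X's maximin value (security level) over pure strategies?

The worst-case payoff for each row is route A: 11, route B: 5.
The best of these is 11.

11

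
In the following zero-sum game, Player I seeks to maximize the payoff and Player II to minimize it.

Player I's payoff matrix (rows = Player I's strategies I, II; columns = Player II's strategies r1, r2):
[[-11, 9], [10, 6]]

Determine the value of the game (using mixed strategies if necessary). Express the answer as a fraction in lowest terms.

Row minima are -11 and 6, so Player I's maximin is 6; column maxima are 10 and 9, so Player II's minimax is 9. These differ, so the equilibrium is in mixed strategies.
Let Player I play I with probability p. Player II is indifferent when −11p + 10(1−p) = 9p + 6(1−p), giving p = 1/6.
Let Player II play r1 with probability q. Player I is indifferent when −11q + 9(1−q) = 10q + 6(1−q), giving q = 1/8.
The value is -11·(1/8) + (9)·(7/8) = 13/2.

13/2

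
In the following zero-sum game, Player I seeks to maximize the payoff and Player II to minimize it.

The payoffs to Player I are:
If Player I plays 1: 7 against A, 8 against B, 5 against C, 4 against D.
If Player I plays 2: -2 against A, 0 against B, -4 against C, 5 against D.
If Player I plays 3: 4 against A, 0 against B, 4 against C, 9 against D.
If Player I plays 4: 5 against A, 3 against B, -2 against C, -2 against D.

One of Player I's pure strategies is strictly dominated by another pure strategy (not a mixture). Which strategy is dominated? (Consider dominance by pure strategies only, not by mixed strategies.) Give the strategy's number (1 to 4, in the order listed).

4

Compare 4 with 1: 7 > 5, 8 > 3, 5 > -2, 4 > -2.
So 1 strictly dominates 4 for Player I; 4 is strictly dominated.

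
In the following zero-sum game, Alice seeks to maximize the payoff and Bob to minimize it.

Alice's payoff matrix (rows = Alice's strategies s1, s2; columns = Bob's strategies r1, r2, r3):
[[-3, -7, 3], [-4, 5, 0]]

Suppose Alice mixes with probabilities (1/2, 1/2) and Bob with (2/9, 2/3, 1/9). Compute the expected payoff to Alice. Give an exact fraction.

-23/18

Against (2/9, 2/3, 1/9), each row's expected payoff is s1: -5; s2: 22/9.
Taking the (1/2, 1/2)-weighted average: (1/2)·(-5) + (1/2)·(22/9) = -23/18.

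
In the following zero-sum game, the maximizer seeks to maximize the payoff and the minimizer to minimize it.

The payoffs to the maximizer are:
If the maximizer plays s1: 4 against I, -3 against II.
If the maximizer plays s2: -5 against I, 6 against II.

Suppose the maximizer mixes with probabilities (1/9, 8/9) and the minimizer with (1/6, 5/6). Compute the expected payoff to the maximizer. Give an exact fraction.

7/2

Against (1/6, 5/6), each row's expected payoff is s1: -11/6; s2: 25/6.
Taking the (1/9, 8/9)-weighted average: (1/9)·(-11/6) + (8/9)·(25/6) = 7/2.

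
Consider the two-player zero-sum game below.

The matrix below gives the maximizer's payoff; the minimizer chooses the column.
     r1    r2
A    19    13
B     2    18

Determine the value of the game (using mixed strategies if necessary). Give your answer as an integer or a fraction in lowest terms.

158/11

Row minima are 13 and 2, so the maximizer's maximin is 13; column maxima are 19 and 18, so the minimizer's minimax is 18. These differ, so the equilibrium is in mixed strategies.
Let the maximizer play A with probability p. The minimizer is indifferent when 19p + 2(1−p) = 13p + 18(1−p), giving p = 8/11.
Let the minimizer play r1 with probability q. The maximizer is indifferent when 19q + 13(1−q) = 2q + 18(1−q), giving q = 5/22.
The value is 19·(5/22) + (13)·(17/22) = 158/11.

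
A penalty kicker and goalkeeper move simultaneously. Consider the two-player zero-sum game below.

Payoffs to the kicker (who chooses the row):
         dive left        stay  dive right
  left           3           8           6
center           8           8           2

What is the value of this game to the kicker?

14/3

Column stay is strictly dominated by dive right for the goalkeeper (it gives the kicker more in every row).
The remaining 2×2 game on (left, center) × (dive left, dive right) has no saddle point. Let the kicker play left with probability p; indifference gives 3p + 8(1−p) = 6p + 2(1−p), so p = 2/3.
Similarly the goalkeeper's optimal q on dive left is 4/9, and the value is 3·(4/9) + (6)·(5/9) = 14/3.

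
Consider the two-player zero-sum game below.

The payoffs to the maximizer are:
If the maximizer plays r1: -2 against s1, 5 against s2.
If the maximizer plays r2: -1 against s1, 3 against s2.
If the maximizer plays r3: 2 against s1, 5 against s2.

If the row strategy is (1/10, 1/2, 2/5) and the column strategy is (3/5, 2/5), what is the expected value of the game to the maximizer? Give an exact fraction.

83/50

Against (3/5, 2/5), each row's expected payoff is r1: 4/5; r2: 3/5; r3: 16/5.
Taking the (1/10, 1/2, 2/5)-weighted average: (1/10)·(4/5) + (1/2)·(3/5) + (2/5)·(16/5) = 83/50.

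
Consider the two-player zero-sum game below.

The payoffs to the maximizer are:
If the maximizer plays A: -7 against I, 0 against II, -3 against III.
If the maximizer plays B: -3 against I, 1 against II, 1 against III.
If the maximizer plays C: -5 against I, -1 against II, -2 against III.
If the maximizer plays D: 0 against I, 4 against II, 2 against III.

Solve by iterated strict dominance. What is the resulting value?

0

Column II is strictly dominated by I for the minimizer (-7<0, -3<1, -5<-1, 0<4); eliminate II.
Row A is strictly dominated by row B (-3>-7, 1>-3); eliminate A.
Column III is strictly dominated by I for the minimizer (-3<1, -5<-2, 0<2); eliminate III.
Row C is strictly dominated by row B (-3>-5); eliminate C.
Row B is strictly dominated by row D (0>-3); eliminate B.
Only (D, I) remains, with payoff 0.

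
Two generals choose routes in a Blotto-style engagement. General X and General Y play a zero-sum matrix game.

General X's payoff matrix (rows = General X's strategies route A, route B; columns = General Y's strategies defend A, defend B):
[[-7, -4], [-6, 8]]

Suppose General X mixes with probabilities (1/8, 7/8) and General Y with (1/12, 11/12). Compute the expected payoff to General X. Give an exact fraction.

523/96

Against (1/12, 11/12), each row's expected payoff is route A: -17/4; route B: 41/6.
Taking the (1/8, 7/8)-weighted average: (1/8)·(-17/4) + (7/8)·(41/6) = 523/96.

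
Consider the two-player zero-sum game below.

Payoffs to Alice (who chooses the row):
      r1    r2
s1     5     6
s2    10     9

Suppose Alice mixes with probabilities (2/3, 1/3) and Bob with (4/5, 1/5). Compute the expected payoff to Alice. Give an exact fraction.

101/15

Against (4/5, 1/5), each row's expected payoff is s1: 26/5; s2: 49/5.
Taking the (2/3, 1/3)-weighted average: (2/3)·(26/5) + (1/3)·(49/5) = 101/15.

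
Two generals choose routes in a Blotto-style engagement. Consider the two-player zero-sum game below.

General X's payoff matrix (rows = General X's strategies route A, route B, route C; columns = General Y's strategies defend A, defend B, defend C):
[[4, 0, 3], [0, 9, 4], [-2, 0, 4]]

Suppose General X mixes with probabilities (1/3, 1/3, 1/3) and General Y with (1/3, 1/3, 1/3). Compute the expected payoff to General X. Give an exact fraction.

22/9

Against (1/3, 1/3, 1/3), each row's expected payoff is route A: 7/3; route B: 13/3; route C: 2/3.
Taking the (1/3, 1/3, 1/3)-weighted average: (1/3)·(7/3) + (1/3)·(13/3) + (1/3)·(2/3) = 22/9.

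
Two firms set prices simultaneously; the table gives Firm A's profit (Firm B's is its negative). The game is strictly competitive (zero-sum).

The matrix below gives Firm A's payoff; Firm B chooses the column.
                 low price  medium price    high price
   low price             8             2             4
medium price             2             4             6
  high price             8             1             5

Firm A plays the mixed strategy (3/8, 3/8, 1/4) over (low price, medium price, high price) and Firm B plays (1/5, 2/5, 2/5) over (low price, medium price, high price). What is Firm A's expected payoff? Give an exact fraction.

83/20

Against (1/5, 2/5, 2/5), each row's expected payoff is low price: 4; medium price: 22/5; high price: 4.
Taking the (3/8, 3/8, 1/4)-weighted average: (3/8)·(4) + (3/8)·(22/5) + (1/4)·(4) = 83/20.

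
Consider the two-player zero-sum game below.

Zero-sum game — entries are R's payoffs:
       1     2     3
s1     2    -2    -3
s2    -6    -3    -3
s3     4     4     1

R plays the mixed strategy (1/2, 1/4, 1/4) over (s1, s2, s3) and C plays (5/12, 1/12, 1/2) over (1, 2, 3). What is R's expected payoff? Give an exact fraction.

-41/48

Against (5/12, 1/12, 1/2), each row's expected payoff is s1: -5/6; s2: -17/4; s3: 5/2.
Taking the (1/2, 1/4, 1/4)-weighted average: (1/2)·(-5/6) + (1/4)·(-17/4) + (1/4)·(5/2) = -41/48.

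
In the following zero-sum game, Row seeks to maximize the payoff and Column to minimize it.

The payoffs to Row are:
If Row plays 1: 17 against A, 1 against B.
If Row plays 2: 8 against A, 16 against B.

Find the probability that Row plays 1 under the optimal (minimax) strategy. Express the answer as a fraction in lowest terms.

Row minima are 1 and 8, so Row's maximin is 8; column maxima are 17 and 16, so Column's minimax is 16. These differ, so the equilibrium is in mixed strategies.
Let Row play 1 with probability p. Column is indifferent when 17p + 8(1−p) = p + 16(1−p), giving p = 1/3.

1/3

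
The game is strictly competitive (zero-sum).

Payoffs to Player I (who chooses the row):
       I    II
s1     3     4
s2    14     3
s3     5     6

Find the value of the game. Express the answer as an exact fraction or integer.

23/4

Row s1 is strictly dominated by row s3, so Player I never plays it.
The remaining 2×2 game on (s2, s3) × (I, II) has no saddle point. Let Player I play s2 with probability p; indifference gives 14p + 5(1−p) = 3p + 6(1−p), so p = 1/12.
Similarly Player II's optimal q on I is 1/4, and the value is 14·(1/4) + (3)·(3/4) = 23/4.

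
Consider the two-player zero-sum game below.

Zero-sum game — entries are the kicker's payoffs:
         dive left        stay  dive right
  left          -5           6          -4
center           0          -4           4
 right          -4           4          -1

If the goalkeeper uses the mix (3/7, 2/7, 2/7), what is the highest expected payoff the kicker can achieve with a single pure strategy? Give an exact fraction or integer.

left: (-5)·(3/7) + (6)·(2/7) + (-4)·(2/7) = -11/7.
center: (0)·(3/7) + (-4)·(2/7) + (4)·(2/7) = 0.
right: (-4)·(3/7) + (4)·(2/7) + (-1)·(2/7) = -6/7.
The best pure response is center with expected payoff 0.

0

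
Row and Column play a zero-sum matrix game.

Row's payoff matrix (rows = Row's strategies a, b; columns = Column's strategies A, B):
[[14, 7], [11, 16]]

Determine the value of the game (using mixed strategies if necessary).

Row minima are 7 and 11, so Row's maximin is 11; column maxima are 14 and 16, so Column's minimax is 14. These differ, so the equilibrium is in mixed strategies.
Let Row play a with probability p. Column is indifferent when 14p + 11(1−p) = 7p + 16(1−p), giving p = 5/12.
Let Column play A with probability q. Row is indifferent when 14q + 7(1−q) = 11q + 16(1−q), giving q = 3/4.
The value is 14·(3/4) + (7)·(1/4) = 49/4.

49/4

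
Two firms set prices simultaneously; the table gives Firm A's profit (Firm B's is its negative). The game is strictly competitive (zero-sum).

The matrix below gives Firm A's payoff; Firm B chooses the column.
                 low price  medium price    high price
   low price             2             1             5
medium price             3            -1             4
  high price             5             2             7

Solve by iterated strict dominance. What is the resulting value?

Row medium price is strictly dominated by row high price (5>3, 2>-1, 7>4); eliminate medium price.
Row low price is strictly dominated by row high price (5>2, 2>1, 7>5); eliminate low price.
Column low price is strictly dominated by medium price for Firm B (2<5); eliminate low price.
Column high price is strictly dominated by medium price for Firm B (2<7); eliminate high price.
Only (high price, medium price) remains, with payoff 2.

2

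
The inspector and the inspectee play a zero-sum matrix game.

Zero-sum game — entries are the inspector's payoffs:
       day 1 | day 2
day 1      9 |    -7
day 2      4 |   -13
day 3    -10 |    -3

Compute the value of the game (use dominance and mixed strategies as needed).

Row day 2 is strictly dominated by row day 1, so the inspector never plays it.
The remaining 2×2 game on (day 1, day 3) × (day 1, day 2) has no saddle point. Let the inspector play day 1 with probability p; indifference gives 9p − 10(1−p) = −7p − 3(1−p), so p = 7/23.
Similarly the inspectee's optimal q on day 1 is 4/23, and the value is 9·(4/23) + (-7)·(19/23) = -97/23.

-97/23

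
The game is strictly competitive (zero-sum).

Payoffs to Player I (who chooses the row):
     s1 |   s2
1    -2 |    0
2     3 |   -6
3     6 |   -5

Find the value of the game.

-10/13

Row 2 is strictly dominated by row 3, so Player I never plays it.
The remaining 2×2 game on (1, 3) × (s1, s2) has no saddle point. Let Player I play 1 with probability p; indifference gives −2p + 6(1−p) = −5(1−p), so p = 11/13.
Similarly Player II's optimal q on s1 is 5/13, and the value is -2·(5/13) + (0)·(8/13) = -10/13.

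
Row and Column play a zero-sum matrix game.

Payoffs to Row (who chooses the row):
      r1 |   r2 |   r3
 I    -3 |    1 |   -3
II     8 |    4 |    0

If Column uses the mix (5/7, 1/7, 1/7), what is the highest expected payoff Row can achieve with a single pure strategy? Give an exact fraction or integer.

I: (-3)·(5/7) + (1)·(1/7) + (-3)·(1/7) = -17/7.
II: (8)·(5/7) + (4)·(1/7) + (0)·(1/7) = 44/7.
The best pure response is II with expected payoff 44/7.

44/7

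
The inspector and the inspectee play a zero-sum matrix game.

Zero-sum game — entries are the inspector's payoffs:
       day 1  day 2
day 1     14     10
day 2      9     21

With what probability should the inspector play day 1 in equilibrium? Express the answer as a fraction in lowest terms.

3/4

Row minima are 10 and 9, so the inspector's maximin is 10; column maxima are 14 and 21, so the inspectee's minimax is 14. These differ, so the equilibrium is in mixed strategies.
Let the inspector play day 1 with probability p. The inspectee is indifferent when 14p + 9(1−p) = 10p + 21(1−p), giving p = 3/4.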